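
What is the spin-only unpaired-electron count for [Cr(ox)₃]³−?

Ligand charges: each oxalate is −2. With an overall charge of −3 the chromium centre must be in the +3 oxidation state.
Cr sits in group 6, so the d-electron count is 6 − 3 = 3.
Counting donor atoms: 3×oxalate (bidentate) → 6 donors. Coordination number = 6.
In an octahedral field the d³ configuration is t₂g³e_g⁰ (only one arrangement possible), giving 3 unpaired electrons.

3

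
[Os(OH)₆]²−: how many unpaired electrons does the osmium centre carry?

2 unpaired electrons

Each hydroxide is −1; balancing the −2 overall charge requires Os(IV).
Osmium is a group-8 element; Os(IV) is therefore d⁴.
The spin state decides the count: a 5d ion has a large Δₒ and is invariably low-spin.
An octahedral low-spin d⁴ ion is t₂g⁴e_g⁰, giving 2 unpaired electrons.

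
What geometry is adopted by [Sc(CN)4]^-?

Ligand charges: each cyanide is −1. With an overall charge of −1 the scandium centre must be in the +3 oxidation state.
Group 3 minus oxidation state 3 gives a d⁰ configuration.
With 4 monodentate ligands the coordination number is 4.
A d⁰ ion has no crystal-field stabilisation preference between square planar and tetrahedral, so four ligands adopt the sterically favoured tetrahedral geometry.

tetrahedral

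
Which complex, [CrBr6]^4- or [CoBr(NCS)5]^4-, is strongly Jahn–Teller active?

[CrBr6]^4-: Ligand charges: each bromide is −1. With an overall charge of −4 the chromium centre must be in the +2 oxidation state. Cr sits in group 6, so the d-electron count is 6 − 2 = 4. Bromide is a weak-field ligand for a first-row metal, so the complex is high-spin. The t₂g³e_g¹ (high-spin) configuration has an unevenly filled e_g set; the Jahn–Teller theorem predicts a tetragonal distortion (typically axial elongation) to lift the degeneracy.
[CoBr(NCS)5]^4-: Each bromide is −1; each isothiocyanate is −1; balancing the −4 overall charge requires Co(II). Group 9 minus oxidation state 2 gives a d⁷ configuration. Bromide and isothiocyanate are weak-field ligands for a first-row metal, so the complex is high-spin. The d⁷ configuration leaves the e_g set evenly filled (or empty) — no strong Jahn–Teller driving force.

[CrBr6]^4-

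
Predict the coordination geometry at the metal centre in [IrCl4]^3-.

Summing ligand charges against the −3 overall charge gives an oxidation state of +1 for iridium.
Iridium is a group-9 element; Ir(I) is therefore d⁸.
With 4 monodentate ligands the coordination number is 4.
A 5d d⁸ ion has a large crystal-field splitting; square planar leaves the high-energy d_{x²−y²} orbital empty and maximises CFSE.

square planar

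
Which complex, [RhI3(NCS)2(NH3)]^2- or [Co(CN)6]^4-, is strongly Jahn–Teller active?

[RhI3(NCS)2(NH3)]^2-: Ligand charges: each iodide is −1; each isothiocyanate is −1; ammonia is neutral. With an overall charge of −2 the rhodium centre must be in the +3 oxidation state. Group 9 minus oxidation state 3 gives a d⁶ configuration. A 4d ion has a large Δₒ and is invariably low-spin. The d⁶ configuration leaves the e_g set evenly filled (or empty) — no strong Jahn–Teller driving force.
[Co(CN)6]^4-: Summing ligand charges against the −4 overall charge gives an oxidation state of +2 for cobalt. Co sits in group 9, so the d-electron count is 9 − 2 = 7. Cyanide is a strong-field ligand (high in the spectrochemical series) for a first-row metal, so the complex is low-spin. The t₂g⁶e_g¹ (low-spin) configuration has an unevenly filled e_g set; the Jahn–Teller theorem predicts a tetragonal distortion (typically axial elongation) to lift the degeneracy.

[Co(CN)6]^4-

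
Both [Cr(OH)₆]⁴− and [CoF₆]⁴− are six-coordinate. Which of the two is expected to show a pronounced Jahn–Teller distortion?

[Cr(OH)₆]⁴−

[Cr(OH)₆]⁴−: Summing ligand charges against the −4 overall charge gives an oxidation state of +2 for chromium. Chromium is a group-6 element; Cr(II) is therefore d⁴. Hydroxide is a weak-field ligand for a first-row metal, so the complex is high-spin. The t₂g³e_g¹ (high-spin) configuration has an unevenly filled e_g set; the Jahn–Teller theorem predicts a tetragonal distortion (typically axial elongation) to lift the degeneracy.
[CoF₆]⁴−: Summing ligand charges against the −4 overall charge gives an oxidation state of +2 for cobalt. Group 9 minus oxidation state 2 gives a d⁷ configuration. Fluoride is a weak-field ligand for a first-row metal, so the complex is high-spin. The d⁷ configuration leaves the e_g set evenly filled (or empty) — no strong Jahn–Teller driving force.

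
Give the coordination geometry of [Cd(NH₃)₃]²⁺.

trigonal planar

Ammonia is neutral; balancing the +2 overall charge requires Cd(II).
Cadmium is a group-12 element; Cd(II) is therefore d¹⁰.
With 3 monodentate ligands the coordination number is 3.
Three ligands around a d¹⁰ centre minimise repulsion in a trigonal-planar arrangement.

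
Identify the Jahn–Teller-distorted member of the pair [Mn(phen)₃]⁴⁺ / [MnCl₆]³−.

[Mn(phen)₃]⁴⁺: Ligand charges: 1,10-phenanthroline is neutral. With an overall charge of +4 the manganese centre must be in the +4 oxidation state. Group 7 minus oxidation state 4 gives a d³ configuration. The d³ configuration leaves the e_g set evenly filled (or empty) — no strong Jahn–Teller driving force.
[MnCl₆]³−: Ligand charges: each chloride is −1. With an overall charge of −3 the manganese centre must be in the +3 oxidation state. Mn sits in group 7, so the d-electron count is 7 − 3 = 4. Chloride is a weak-field ligand for a first-row metal, so the complex is high-spin. The t₂g³e_g¹ (high-spin) configuration has an unevenly filled e_g set; the Jahn–Teller theorem predicts a tetragonal distortion (typically axial elongation) to lift the degeneracy.

[MnCl₆]³−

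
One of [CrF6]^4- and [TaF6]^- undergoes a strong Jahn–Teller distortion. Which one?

[CrF6]^4-

[CrF6]^4-: Each fluoride is −1; balancing the −4 overall charge requires Cr(II). Chromium is a group-6 element; Cr(II) is therefore d⁴. Fluoride is a weak-field ligand for a first-row metal, so the complex is high-spin. The t₂g³e_g¹ (high-spin) configuration has an unevenly filled e_g set; the Jahn–Teller theorem predicts a tetragonal distortion (typically axial elongation) to lift the degeneracy.
[TaF6]^-: Summing ligand charges against the −1 overall charge gives an oxidation state of +5 for tantalum. Tantalum is a group-5 element; Ta(V) is therefore d⁰. The d⁰ configuration leaves the e_g set evenly filled (or empty) — no strong Jahn–Teller driving force.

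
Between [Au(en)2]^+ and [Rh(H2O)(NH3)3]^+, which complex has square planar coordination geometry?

[Rh(H2O)(NH3)3]^+

For [Au(en)2]^+: Ethylenediamine is neutral; balancing the +1 overall charge requires Au(I). Group 11 minus oxidation state 1 gives a d¹⁰ configuration. A d¹⁰ ion has no crystal-field stabilisation preference between square planar and tetrahedral, so four ligands adopt the sterically favoured tetrahedral geometry. → tetrahedral.
For [Rh(H2O)(NH3)3]^+: Water is neutral; ammonia is neutral; balancing the +1 overall charge requires Rh(I). Rh sits in group 9, so the d-electron count is 9 − 1 = 8. A 4d d⁸ ion has a large crystal-field splitting; square planar leaves the high-energy d_{x²−y²} orbital empty and maximises CFSE. → square planar.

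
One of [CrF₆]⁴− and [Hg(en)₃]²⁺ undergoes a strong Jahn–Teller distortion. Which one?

[CrF₆]⁴−: Each fluoride is −1; balancing the −4 overall charge requires Cr(II). Chromium is a group-6 element; Cr(II) is therefore d⁴. Fluoride is a weak-field ligand for a first-row metal, so the complex is high-spin. The t₂g³e_g¹ (high-spin) configuration has an unevenly filled e_g set; the Jahn–Teller theorem predicts a tetragonal distortion (typically axial elongation) to lift the degeneracy.
[Hg(en)₃]²⁺: Ligand charges: ethylenediamine is neutral. With an overall charge of +2 the mercury centre must be in the +2 oxidation state. Group 12 minus oxidation state 2 gives a d¹⁰ configuration. The d¹⁰ configuration leaves the e_g set evenly filled (or empty) — no strong Jahn–Teller driving force.

[CrF₆]⁴−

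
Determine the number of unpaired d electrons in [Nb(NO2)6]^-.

Ligand charges: each nitro (N-bound nitrite) is −1. With an overall charge of −1 the niobium centre must be in the +5 oxidation state.
Niobium is a group-5 element; Nb(V) is therefore d⁰.
In an octahedral field the d⁰ configuration is t₂g⁰e_g⁰, giving 0 unpaired electrons.

0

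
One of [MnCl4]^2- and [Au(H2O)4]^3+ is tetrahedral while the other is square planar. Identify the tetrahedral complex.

[MnCl4]^2-

For [MnCl4]^2-: Ligand charges: each chloride is −1. With an overall charge of −2 the manganese centre must be in the +2 oxidation state. Manganese is a group-7 element; Mn(II) is therefore d⁵. A high-spin d⁵ ion has zero CFSE in either geometry, so four ligands adopt the sterically favoured tetrahedral geometry. → tetrahedral.
For [Au(H2O)4]^3+: Water is neutral; balancing the +3 overall charge requires Au(III). Gold is a group-11 element; Au(III) is therefore d⁸. A 5d d⁸ ion has a large crystal-field splitting; square planar leaves the high-energy d_{x²−y²} orbital empty and maximises CFSE. → square planar.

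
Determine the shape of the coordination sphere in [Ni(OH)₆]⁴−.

octahedral

Summing ligand charges against the −4 overall charge gives an oxidation state of +2 for nickel.
Group 10 minus oxidation state 2 gives a d⁸ configuration.
Coordination number: 6.
Six donors around a single metal centre give an octahedral coordination sphere.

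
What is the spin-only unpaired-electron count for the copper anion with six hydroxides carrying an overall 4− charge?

Each hydroxide is −1; balancing the −4 overall charge requires Cu(II).
Copper is a group-11 element; Cu(II) is therefore d⁹.
In an octahedral field the d⁹ configuration is t₂g⁶e_g³ (only one arrangement possible), giving 1 unpaired electron.

1 unpaired electron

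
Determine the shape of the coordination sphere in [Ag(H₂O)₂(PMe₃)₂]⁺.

Ligand charges: water is neutral; trimethylphosphine is neutral. With an overall charge of +1 the silver centre must be in the +1 oxidation state.
Silver is a group-11 element; Ag(I) is therefore d¹⁰.
With 4 monodentate ligands the coordination number is 4.
A d¹⁰ ion has no crystal-field stabilisation preference between square planar and tetrahedral, so four ligands adopt the sterically favoured tetrahedral geometry.

tetrahedral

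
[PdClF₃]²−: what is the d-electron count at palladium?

Each chloride is −1; each fluoride is −1; balancing the −2 overall charge requires Pd(II).
Group 10 minus oxidation state 2 gives a d⁸ configuration.

d8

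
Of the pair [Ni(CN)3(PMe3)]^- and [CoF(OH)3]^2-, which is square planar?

[Ni(CN)3(PMe3)]^-

For [Ni(CN)3(PMe3)]^-: Summing ligand charges against the −1 overall charge gives an oxidation state of +2 for nickel. Group 10 minus oxidation state 2 gives a d⁸ configuration. Cyanide and trimethylphosphine are strong-field ligands (high in the spectrochemical series). A 3d d⁸ ion with strong-field ligands gains enough CFSE to favour square planar over tetrahedral. → square planar.
For [CoF(OH)3]^2-: Each fluoride is −1; each hydroxide is −1; balancing the −2 overall charge requires Co(II). Co sits in group 9, so the d-electron count is 9 − 2 = 7. For a high-spin 3d d⁷ ion with weak-field ligands the small Δₜ gives little square-planar CFSE advantage, so four ligands adopt the sterically favoured tetrahedral geometry. → tetrahedral.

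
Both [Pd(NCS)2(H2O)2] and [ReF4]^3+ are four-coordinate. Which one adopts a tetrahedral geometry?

[ReF4]^3+

For [Pd(NCS)2(H2O)2]: Summing ligand charges against the 0 overall charge gives an oxidation state of +2 for palladium. Pd sits in group 10, so the d-electron count is 10 − 2 = 8. A 4d d⁸ ion has a large crystal-field splitting; square planar leaves the high-energy d_{x²−y²} orbital empty and maximises CFSE. → square planar.
For [ReF4]^3+: Each fluoride is −1; balancing the +3 overall charge requires Re(VII). Re sits in group 7, so the d-electron count is 7 − 7 = 0. A d⁰ ion has no crystal-field stabilisation preference between square planar and tetrahedral, so four ligands adopt the sterically favoured tetrahedral geometry. → tetrahedral.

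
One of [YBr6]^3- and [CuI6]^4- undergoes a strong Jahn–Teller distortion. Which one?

[YBr6]^3-: Each bromide is −1; balancing the −3 overall charge requires Y(III). Group 3 minus oxidation state 3 gives a d⁰ configuration. The d⁰ configuration leaves the e_g set evenly filled (or empty) — no strong Jahn–Teller driving force.
[CuI6]^4-: Ligand charges: each iodide is −1. With an overall charge of −4 the copper centre must be in the +2 oxidation state. Copper is a group-11 element; Cu(II) is therefore d⁹. The t₂g⁶e_g³ configuration has an unevenly filled e_g set; the Jahn–Teller theorem predicts a tetragonal distortion (typically axial elongation) to lift the degeneracy.

[CuI6]^4-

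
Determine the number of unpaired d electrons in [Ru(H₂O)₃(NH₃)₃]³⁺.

1 unpaired electron

Ligand charges: water is neutral; ammonia is neutral. With an overall charge of +3 the ruthenium centre must be in the +3 oxidation state.
Group 8 minus oxidation state 3 gives a d⁵ configuration.
The spin state decides the count: a 4d ion has a large Δₒ and is invariably low-spin.
An octahedral low-spin d⁵ ion is t₂g⁵e_g⁰, giving 1 unpaired electron.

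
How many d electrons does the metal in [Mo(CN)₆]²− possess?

d2

Ligand charges: each cyanide is −1. With an overall charge of −2 the molybdenum centre must be in the +4 oxidation state.
Molybdenum is a group-6 element; Mo(IV) is therefore d².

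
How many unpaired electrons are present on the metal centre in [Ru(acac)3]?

Summing ligand charges against the 0 overall charge gives an oxidation state of +3 for ruthenium.
Ru sits in group 8, so the d-electron count is 8 − 3 = 5.
Counting donor atoms: 3×acetylacetonate (bidentate) → 6 donors. Coordination number = 6.
The spin state decides the count: a 4d ion has a large Δₒ and is invariably low-spin.
An octahedral low-spin d⁵ ion is t₂g⁵e_g⁰, giving 1 unpaired electron.

1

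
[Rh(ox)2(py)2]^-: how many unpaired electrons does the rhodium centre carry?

0

Summing ligand charges against the −1 overall charge gives an oxidation state of +3 for rhodium.
Group 9 minus oxidation state 3 gives a d⁶ configuration.
Counting donor atoms: 2×oxalate (bidentate) → 4 donors; 2×pyridine (monodentate) → 2 donors. Coordination number = 6.
The spin state decides the count: a 4d ion has a large Δₒ and is invariably low-spin.
An octahedral low-spin d⁶ ion is t₂g⁶e_g⁰, giving 0 unpaired electrons.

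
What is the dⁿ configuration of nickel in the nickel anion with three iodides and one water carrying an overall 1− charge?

Each iodide is −1; water is neutral; balancing the −1 overall charge requires Ni(II).
Ni sits in group 10, so the d-electron count is 10 − 2 = 8.

d⁸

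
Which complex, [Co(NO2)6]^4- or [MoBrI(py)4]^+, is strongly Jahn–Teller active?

[Co(NO2)6]^4-

[Co(NO2)6]^4-: Ligand charges: each nitro (N-bound nitrite) is −1. With an overall charge of −4 the cobalt centre must be in the +2 oxidation state. Co sits in group 9, so the d-electron count is 9 − 2 = 7. Nitro (N-bound nitrite) is a strong-field ligand (high in the spectrochemical series) for a first-row metal, so the complex is low-spin. The t₂g⁶e_g¹ (low-spin) configuration has an unevenly filled e_g set; the Jahn–Teller theorem predicts a tetragonal distortion (typically axial elongation) to lift the degeneracy.
[MoBrI(py)4]^+: Summing ligand charges against the +1 overall charge gives an oxidation state of +3 for molybdenum. Mo sits in group 6, so the d-electron count is 6 − 3 = 3. The d³ configuration leaves the e_g set evenly filled (or empty) — no strong Jahn–Teller driving force.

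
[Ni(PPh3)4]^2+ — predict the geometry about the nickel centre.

square planar

Summing ligand charges against the +2 overall charge gives an oxidation state of +2 for nickel.
Group 10 minus oxidation state 2 gives a d⁸ configuration.
With 4 monodentate ligands the coordination number is 4.
Triphenylphosphine is a strong-field ligand (high in the spectrochemical series).
A 3d d⁸ ion with strong-field ligands gains enough CFSE to favour square planar over tetrahedral.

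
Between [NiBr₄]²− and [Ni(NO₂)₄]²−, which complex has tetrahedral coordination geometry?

[NiBr₄]²−

For [NiBr₄]²−: Each bromide is −1; balancing the −2 overall charge requires Ni(II). Nickel is a group-10 element; Ni(II) is therefore d⁸. Bromide is a weak-field ligand. With weak-field ligands the CFSE gain from square planar is small, so a 3d d⁸ ion takes the sterically preferred tetrahedral geometry. → tetrahedral.
For [Ni(NO₂)₄]²−: Summing ligand charges against the −2 overall charge gives an oxidation state of +2 for nickel. Group 10 minus oxidation state 2 gives a d⁸ configuration. Nitro (N-bound nitrite) is a strong-field ligand (high in the spectrochemical series). A 3d d⁸ ion with strong-field ligands gains enough CFSE to favour square planar over tetrahedral. → square planar.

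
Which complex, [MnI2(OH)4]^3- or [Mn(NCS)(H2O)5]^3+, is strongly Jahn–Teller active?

[MnI2(OH)4]^3-: Each iodide is −1; each hydroxide is −1; balancing the −3 overall charge requires Mn(III). Group 7 minus oxidation state 3 gives a d⁴ configuration. Hydroxide and iodide are weak-field ligands for a first-row metal, so the complex is high-spin. The t₂g³e_g¹ (high-spin) configuration has an unevenly filled e_g set; the Jahn–Teller theorem predicts a tetragonal distortion (typically axial elongation) to lift the degeneracy.
[Mn(NCS)(H2O)5]^3+: Ligand charges: each isothiocyanate is −1; water is neutral. With an overall charge of +3 the manganese centre must be in the +4 oxidation state. Group 7 minus oxidation state 4 gives a d³ configuration. The d³ configuration leaves the e_g set evenly filled (or empty) — no strong Jahn–Teller driving force.

[MnI2(OH)4]^3-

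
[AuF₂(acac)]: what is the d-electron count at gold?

Ligand charges: each fluoride is −1; each acetylacetonate is −1. With an overall charge of 0 the gold centre must be in the +3 oxidation state.
Gold is a group-11 element; Au(III) is therefore d⁸.

d8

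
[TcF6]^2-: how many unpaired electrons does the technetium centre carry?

3

Ligand charges: each fluoride is −1. With an overall charge of −2 the technetium centre must be in the +4 oxidation state.
Technetium is a group-7 element; Tc(IV) is therefore d³.
In an octahedral field the d³ configuration is t₂g³e_g⁰ (only one arrangement possible), giving 3 unpaired electrons.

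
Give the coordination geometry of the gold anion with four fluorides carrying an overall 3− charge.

Summing ligand charges against the −3 overall charge gives an oxidation state of +1 for gold.
Gold is a group-11 element; Au(I) is therefore d¹⁰.
With 4 monodentate ligands the coordination number is 4.
A d¹⁰ ion has no crystal-field stabilisation preference between square planar and tetrahedral, so four ligands adopt the sterically favoured tetrahedral geometry.

tetrahedral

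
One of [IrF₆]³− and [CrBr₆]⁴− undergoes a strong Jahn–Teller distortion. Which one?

[IrF₆]³−: Summing ligand charges against the −3 overall charge gives an oxidation state of +3 for iridium. Group 9 minus oxidation state 3 gives a d⁶ configuration. A 5d ion has a large Δₒ and is invariably low-spin. The d⁶ configuration leaves the e_g set evenly filled (or empty) — no strong Jahn–Teller driving force.
[CrBr₆]⁴−: Ligand charges: each bromide is −1. With an overall charge of −4 the chromium centre must be in the +2 oxidation state. Chromium is a group-6 element; Cr(II) is therefore d⁴. Bromide is a weak-field ligand for a first-row metal, so the complex is high-spin. The t₂g³e_g¹ (high-spin) configuration has an unevenly filled e_g set; the Jahn–Teller theorem predicts a tetragonal distortion (typically axial elongation) to lift the degeneracy.

[CrBr₆]⁴−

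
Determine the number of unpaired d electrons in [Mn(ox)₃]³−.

Each oxalate is −2; balancing the −3 overall charge requires Mn(III).
Manganese is a group-7 element; Mn(III) is therefore d⁴.
Counting donor atoms: 3×oxalate (bidentate) → 6 donors. Coordination number = 6.
The spin state decides the count: Oxalate is a weak-field ligand for a first-row metal, so the complex is high-spin.
An octahedral high-spin d⁴ ion is t₂g³e_g¹, giving 4 unpaired electrons.

4 unpaired electrons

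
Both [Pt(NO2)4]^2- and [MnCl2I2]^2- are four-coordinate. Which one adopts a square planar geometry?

[Pt(NO2)4]^2-

For [Pt(NO2)4]^2-: Summing ligand charges against the −2 overall charge gives an oxidation state of +2 for platinum. Pt sits in group 10, so the d-electron count is 10 − 2 = 8. A 5d d⁸ ion has a large crystal-field splitting; square planar leaves the high-energy d_{x²−y²} orbital empty and maximises CFSE. → square planar.
For [MnCl2I2]^2-: Each chloride is −1; each iodide is −1; balancing the −2 overall charge requires Mn(II). Mn sits in group 7, so the d-electron count is 7 − 2 = 5. A high-spin d⁵ ion has zero CFSE in either geometry, so four ligands adopt the sterically favoured tetrahedral geometry. → tetrahedral.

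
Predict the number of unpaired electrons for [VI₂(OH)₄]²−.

1 unpaired electron

Ligand charges: each iodide is −1; each hydroxide is −1. With an overall charge of −2 the vanadium centre must be in the +4 oxidation state.
Group 5 minus oxidation state 4 gives a d¹ configuration.
In an octahedral field the d¹ configuration is t₂g¹e_g⁰ (only one arrangement possible), giving 1 unpaired electron.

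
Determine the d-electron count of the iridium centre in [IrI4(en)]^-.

Each iodide is −1; ethylenediamine is neutral; balancing the −1 overall charge requires Ir(III).
Group 9 minus oxidation state 3 gives a d⁶ configuration.

d6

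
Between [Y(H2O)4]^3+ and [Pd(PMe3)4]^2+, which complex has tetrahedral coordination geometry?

[Y(H2O)4]^3+

For [Y(H2O)4]^3+: Summing ligand charges against the +3 overall charge gives an oxidation state of +3 for yttrium. Group 3 minus oxidation state 3 gives a d⁰ configuration. A d⁰ ion has no crystal-field stabilisation preference between square planar and tetrahedral, so four ligands adopt the sterically favoured tetrahedral geometry. → tetrahedral.
For [Pd(PMe3)4]^2+: Trimethylphosphine is neutral; balancing the +2 overall charge requires Pd(II). Pd sits in group 10, so the d-electron count is 10 − 2 = 8. A 4d d⁸ ion has a large crystal-field splitting; square planar leaves the high-energy d_{x²−y²} orbital empty and maximises CFSE. → square planar.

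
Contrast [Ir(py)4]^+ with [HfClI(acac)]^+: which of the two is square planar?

For [Ir(py)4]^+: Pyridine is neutral; balancing the +1 overall charge requires Ir(I). Ir sits in group 9, so the d-electron count is 9 − 1 = 8. A 5d d⁸ ion has a large crystal-field splitting; square planar leaves the high-energy d_{x²−y²} orbital empty and maximises CFSE. → square planar.
For [HfClI(acac)]^+: Each chloride is −1; each iodide is −1; each acetylacetonate is −1; balancing the +1 overall charge requires Hf(IV). Group 4 minus oxidation state 4 gives a d⁰ configuration. A d⁰ ion has no crystal-field stabilisation preference between square planar and tetrahedral, so four ligands adopt the sterically favoured tetrahedral geometry. → tetrahedral.

[Ir(py)4]^+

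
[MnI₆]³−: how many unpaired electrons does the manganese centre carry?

4

Ligand charges: each iodide is −1. With an overall charge of −3 the manganese centre must be in the +3 oxidation state.
Group 7 minus oxidation state 3 gives a d⁴ configuration.
The spin state decides the count: Iodide is a weak-field ligand for a first-row metal, so the complex is high-spin.
An octahedral high-spin d⁴ ion is t₂g³e_g¹, giving 4 unpaired electrons.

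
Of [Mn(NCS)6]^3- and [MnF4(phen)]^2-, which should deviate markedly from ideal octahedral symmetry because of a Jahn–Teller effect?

[Mn(NCS)6]^3-: Each isothiocyanate is −1; balancing the −3 overall charge requires Mn(III). Manganese is a group-7 element; Mn(III) is therefore d⁴. Isothiocyanate is a weak-field ligand for a first-row metal, so the complex is high-spin. The t₂g³e_g¹ (high-spin) configuration has an unevenly filled e_g set; the Jahn–Teller theorem predicts a tetragonal distortion (typically axial elongation) to lift the degeneracy.
[MnF4(phen)]^2-: Ligand charges: each fluoride is −1; 1,10-phenanthroline is neutral. With an overall charge of −2 the manganese centre must be in the +2 oxidation state. Group 7 minus oxidation state 2 gives a d⁵ configuration. Fluoride is a weak-field ligand for a first-row metal, so the complex is high-spin. The d⁵ configuration leaves the e_g set evenly filled (or empty) — no strong Jahn–Teller driving force.

[Mn(NCS)6]^3-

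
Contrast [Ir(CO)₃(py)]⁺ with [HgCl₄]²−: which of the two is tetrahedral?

For [Ir(CO)₃(py)]⁺: Carbonyl is neutral; pyridine is neutral; balancing the +1 overall charge requires Ir(I). Iridium is a group-9 element; Ir(I) is therefore d⁸. A 5d d⁸ ion has a large crystal-field splitting; square planar leaves the high-energy d_{x²−y²} orbital empty and maximises CFSE. → square planar.
For [HgCl₄]²−: Summing ligand charges against the −2 overall charge gives an oxidation state of +2 for mercury. Group 12 minus oxidation state 2 gives a d¹⁰ configuration. A d¹⁰ ion has no crystal-field stabilisation preference between square planar and tetrahedral, so four ligands adopt the sterically favoured tetrahedral geometry. → tetrahedral.

[HgCl₄]²−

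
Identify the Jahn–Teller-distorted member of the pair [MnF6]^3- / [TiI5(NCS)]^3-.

[MnF6]^3-

[MnF6]^3-: Summing ligand charges against the −3 overall charge gives an oxidation state of +3 for manganese. Manganese is a group-7 element; Mn(III) is therefore d⁴. Fluoride is a weak-field ligand for a first-row metal, so the complex is high-spin. The t₂g³e_g¹ (high-spin) configuration has an unevenly filled e_g set; the Jahn–Teller theorem predicts a tetragonal distortion (typically axial elongation) to lift the degeneracy.
[TiI5(NCS)]^3-: Summing ligand charges against the −3 overall charge gives an oxidation state of +3 for titanium. Ti sits in group 4, so the d-electron count is 4 − 3 = 1. The d¹ configuration leaves the e_g set evenly filled (or empty) — no strong Jahn–Teller driving force.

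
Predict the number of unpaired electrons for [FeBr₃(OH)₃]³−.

5

Summing ligand charges against the −3 overall charge gives an oxidation state of +3 for iron.
Fe sits in group 8, so the d-electron count is 8 − 3 = 5.
The spin state decides the count: Bromide and hydroxide are weak-field ligands for a first-row metal, so the complex is high-spin.
An octahedral high-spin d⁵ ion is t₂g³e_g², giving 5 unpaired electrons.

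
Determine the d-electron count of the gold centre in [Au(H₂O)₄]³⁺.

Summing ligand charges against the +3 overall charge gives an oxidation state of +3 for gold.
Au sits in group 11, so the d-electron count is 11 − 3 = 8.

d8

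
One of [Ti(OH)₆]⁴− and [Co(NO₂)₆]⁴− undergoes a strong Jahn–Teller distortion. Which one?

[Co(NO₂)₆]⁴−

[Ti(OH)₆]⁴−: Summing ligand charges against the −4 overall charge gives an oxidation state of +2 for titanium. Group 4 minus oxidation state 2 gives a d² configuration. The d² configuration leaves the e_g set evenly filled (or empty) — no strong Jahn–Teller driving force.
[Co(NO₂)₆]⁴−: Ligand charges: each nitro (N-bound nitrite) is −1. With an overall charge of −4 the cobalt centre must be in the +2 oxidation state. Co sits in group 9, so the d-electron count is 9 − 2 = 7. Nitro (N-bound nitrite) is a strong-field ligand (high in the spectrochemical series) for a first-row metal, so the complex is low-spin. The t₂g⁶e_g¹ (low-spin) configuration has an unevenly filled e_g set; the Jahn–Teller theorem predicts a tetragonal distortion (typically axial elongation) to lift the degeneracy.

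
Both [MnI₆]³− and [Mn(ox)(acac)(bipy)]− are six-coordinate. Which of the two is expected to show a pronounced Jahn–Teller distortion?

[MnI₆]³−

[MnI₆]³−: Each iodide is −1; balancing the −3 overall charge requires Mn(III). Manganese is a group-7 element; Mn(III) is therefore d⁴. Iodide is a weak-field ligand for a first-row metal, so the complex is high-spin. The t₂g³e_g¹ (high-spin) configuration has an unevenly filled e_g set; the Jahn–Teller theorem predicts a tetragonal distortion (typically axial elongation) to lift the degeneracy.
[Mn(ox)(acac)(bipy)]−: Summing ligand charges against the −1 overall charge gives an oxidation state of +2 for manganese. Group 7 minus oxidation state 2 gives a d⁵ configuration. Acetylacetonate and oxalate are weak-field ligands for a first-row metal, so the complex is high-spin. The d⁵ configuration leaves the e_g set evenly filled (or empty) — no strong Jahn–Teller driving force.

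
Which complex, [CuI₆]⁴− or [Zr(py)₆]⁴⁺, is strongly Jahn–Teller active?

[CuI₆]⁴−

[CuI₆]⁴−: Summing ligand charges against the −4 overall charge gives an oxidation state of +2 for copper. Copper is a group-11 element; Cu(II) is therefore d⁹. The t₂g⁶e_g³ configuration has an unevenly filled e_g set; the Jahn–Teller theorem predicts a tetragonal distortion (typically axial elongation) to lift the degeneracy.
[Zr(py)₆]⁴⁺: Pyridine is neutral; balancing the +4 overall charge requires Zr(IV). Zr sits in group 4, so the d-electron count is 4 − 4 = 0. The d⁰ configuration leaves the e_g set evenly filled (or empty) — no strong Jahn–Teller driving force.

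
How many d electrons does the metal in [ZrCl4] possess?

Ligand charges: each chloride is −1. With an overall charge of 0 the zirconium centre must be in the +4 oxidation state.
Zirconium is a group-4 element; Zr(IV) is therefore d⁰.

d0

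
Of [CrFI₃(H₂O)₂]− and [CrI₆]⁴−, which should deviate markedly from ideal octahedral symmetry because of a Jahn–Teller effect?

[CrI₆]⁴−

[CrFI₃(H₂O)₂]−: Summing ligand charges against the −1 overall charge gives an oxidation state of +3 for chromium. Group 6 minus oxidation state 3 gives a d³ configuration. The d³ configuration leaves the e_g set evenly filled (or empty) — no strong Jahn–Teller driving force.
[CrI₆]⁴−: Each iodide is −1; balancing the −4 overall charge requires Cr(II). Group 6 minus oxidation state 2 gives a d⁴ configuration. Iodide is a weak-field ligand for a first-row metal, so the complex is high-spin. The t₂g³e_g¹ (high-spin) configuration has an unevenly filled e_g set; the Jahn–Teller theorem predicts a tetragonal distortion (typically axial elongation) to lift the degeneracy.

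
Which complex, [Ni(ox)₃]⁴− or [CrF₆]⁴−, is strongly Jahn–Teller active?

[CrF₆]⁴−

[Ni(ox)₃]⁴−: Ligand charges: each oxalate is −2. With an overall charge of −4 the nickel centre must be in the +2 oxidation state. Ni sits in group 10, so the d-electron count is 10 − 2 = 8. The d⁸ configuration leaves the e_g set evenly filled (or empty) — no strong Jahn–Teller driving force.
[CrF₆]⁴−: Summing ligand charges against the −4 overall charge gives an oxidation state of +2 for chromium. Group 6 minus oxidation state 2 gives a d⁴ configuration. Fluoride is a weak-field ligand for a first-row metal, so the complex is high-spin. The t₂g³e_g¹ (high-spin) configuration has an unevenly filled e_g set; the Jahn–Teller theorem predicts a tetragonal distortion (typically axial elongation) to lift the degeneracy.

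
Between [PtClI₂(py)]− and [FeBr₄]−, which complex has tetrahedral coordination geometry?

[FeBr₄]−

For [PtClI₂(py)]−: Summing ligand charges against the −1 overall charge gives an oxidation state of +2 for platinum. Group 10 minus oxidation state 2 gives a d⁸ configuration. A 5d d⁸ ion has a large crystal-field splitting; square planar leaves the high-energy d_{x²−y²} orbital empty and maximises CFSE. → square planar.
For [FeBr₄]−: Summing ligand charges against the −1 overall charge gives an oxidation state of +3 for iron. Fe sits in group 8, so the d-electron count is 8 − 3 = 5. A high-spin d⁵ ion has zero CFSE in either geometry, so four ligands adopt the sterically favoured tetrahedral geometry. → tetrahedral.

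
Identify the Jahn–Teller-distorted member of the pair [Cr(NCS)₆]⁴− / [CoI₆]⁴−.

[Cr(NCS)₆]⁴−

[Cr(NCS)₆]⁴−: Each isothiocyanate is −1; balancing the −4 overall charge requires Cr(II). Cr sits in group 6, so the d-electron count is 6 − 2 = 4. Isothiocyanate is a weak-field ligand for a first-row metal, so the complex is high-spin. The t₂g³e_g¹ (high-spin) configuration has an unevenly filled e_g set; the Jahn–Teller theorem predicts a tetragonal distortion (typically axial elongation) to lift the degeneracy.
[CoI₆]⁴−: Ligand charges: each iodide is −1. With an overall charge of −4 the cobalt centre must be in the +2 oxidation state. Group 9 minus oxidation state 2 gives a d⁷ configuration. Iodide is a weak-field ligand for a first-row metal, so the complex is high-spin. The d⁷ configuration leaves the e_g set evenly filled (or empty) — no strong Jahn–Teller driving force.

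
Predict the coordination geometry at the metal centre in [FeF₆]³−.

octahedral

Summing ligand charges against the −3 overall charge gives an oxidation state of +3 for iron.
Iron is a group-8 element; Fe(III) is therefore d⁵.
With 6 monodentate ligands the coordination number is 6.
Six donors around a single metal centre give an octahedral coordination sphere.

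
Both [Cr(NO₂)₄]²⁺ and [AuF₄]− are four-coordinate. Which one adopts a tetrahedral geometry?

[Cr(NO₂)₄]²⁺

For [Cr(NO₂)₄]²⁺: Summing ligand charges against the +2 overall charge gives an oxidation state of +6 for chromium. Chromium is a group-6 element; Cr(VI) is therefore d⁰. A d⁰ ion has no crystal-field stabilisation preference between square planar and tetrahedral, so four ligands adopt the sterically favoured tetrahedral geometry. → tetrahedral.
For [AuF₄]−: Summing ligand charges against the −1 overall charge gives an oxidation state of +3 for gold. Gold is a group-11 element; Au(III) is therefore d⁸. A 5d d⁸ ion has a large crystal-field splitting; square planar leaves the high-energy d_{x²−y²} orbital empty and maximises CFSE. → square planar.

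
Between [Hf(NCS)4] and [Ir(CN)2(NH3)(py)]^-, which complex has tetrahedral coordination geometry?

[Hf(NCS)4]

For [Hf(NCS)4]: Summing ligand charges against the 0 overall charge gives an oxidation state of +4 for hafnium. Hafnium is a group-4 element; Hf(IV) is therefore d⁰. A d⁰ ion has no crystal-field stabilisation preference between square planar and tetrahedral, so four ligands adopt the sterically favoured tetrahedral geometry. → tetrahedral.
For [Ir(CN)2(NH3)(py)]^-: Each cyanide is −1; ammonia is neutral; pyridine is neutral; balancing the −1 overall charge requires Ir(I). Group 9 minus oxidation state 1 gives a d⁸ configuration. A 5d d⁸ ion has a large crystal-field splitting; square planar leaves the high-energy d_{x²−y²} orbital empty and maximises CFSE. → square planar.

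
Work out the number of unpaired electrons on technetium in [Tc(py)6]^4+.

Pyridine is neutral; balancing the +4 overall charge requires Tc(IV).
Tc sits in group 7, so the d-electron count is 7 − 4 = 3.
In an octahedral field the d³ configuration is t₂g³e_g⁰ (only one arrangement possible), giving 3 unpaired electrons.

3 unpaired electrons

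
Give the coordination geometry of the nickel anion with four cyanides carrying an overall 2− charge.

square planar

Ligand charges: each cyanide is −1. With an overall charge of −2 the nickel centre must be in the +2 oxidation state.
Group 10 minus oxidation state 2 gives a d⁸ configuration.
With 4 monodentate ligands the coordination number is 4.
Cyanide is a strong-field ligand (high in the spectrochemical series).
A 3d d⁸ ion with strong-field ligands gains enough CFSE to favour square planar over tetrahedral.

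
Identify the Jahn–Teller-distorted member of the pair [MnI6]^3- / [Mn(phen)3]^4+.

[MnI6]^3-: Summing ligand charges against the −3 overall charge gives an oxidation state of +3 for manganese. Group 7 minus oxidation state 3 gives a d⁴ configuration. Iodide is a weak-field ligand for a first-row metal, so the complex is high-spin. The t₂g³e_g¹ (high-spin) configuration has an unevenly filled e_g set; the Jahn–Teller theorem predicts a tetragonal distortion (typically axial elongation) to lift the degeneracy.
[Mn(phen)3]^4+: Summing ligand charges against the +4 overall charge gives an oxidation state of +4 for manganese. Group 7 minus oxidation state 4 gives a d³ configuration. The d³ configuration leaves the e_g set evenly filled (or empty) — no strong Jahn–Teller driving force.

[MnI6]^3-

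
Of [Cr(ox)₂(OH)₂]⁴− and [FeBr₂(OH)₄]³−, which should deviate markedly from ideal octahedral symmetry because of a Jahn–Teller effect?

[Cr(ox)₂(OH)₂]⁴−: Each oxalate is −2; each hydroxide is −1; balancing the −4 overall charge requires Cr(II). Chromium is a group-6 element; Cr(II) is therefore d⁴. Hydroxide and oxalate are weak-field ligands for a first-row metal, so the complex is high-spin. The t₂g³e_g¹ (high-spin) configuration has an unevenly filled e_g set; the Jahn–Teller theorem predicts a tetragonal distortion (typically axial elongation) to lift the degeneracy.
[FeBr₂(OH)₄]³−: Summing ligand charges against the −3 overall charge gives an oxidation state of +3 for iron. Group 8 minus oxidation state 3 gives a d⁵ configuration. Bromide and hydroxide are weak-field ligands for a first-row metal, so the complex is high-spin. The d⁵ configuration leaves the e_g set evenly filled (or empty) — no strong Jahn–Teller driving force.

[Cr(ox)₂(OH)₂]⁴−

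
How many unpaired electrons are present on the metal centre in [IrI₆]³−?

0 unpaired electrons

Ligand charges: each iodide is −1. With an overall charge of −3 the iridium centre must be in the +3 oxidation state.
Group 9 minus oxidation state 3 gives a d⁶ configuration.
The spin state decides the count: a 5d ion has a large Δₒ and is invariably low-spin.
An octahedral low-spin d⁶ ion is t₂g⁶e_g⁰, giving 0 unpaired electrons.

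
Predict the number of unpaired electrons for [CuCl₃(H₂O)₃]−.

Summing ligand charges against the −1 overall charge gives an oxidation state of +2 for copper.
Copper is a group-11 element; Cu(II) is therefore d⁹.
In an octahedral field the d⁹ configuration is t₂g⁶e_g³ (only one arrangement possible), giving 1 unpaired electron.

1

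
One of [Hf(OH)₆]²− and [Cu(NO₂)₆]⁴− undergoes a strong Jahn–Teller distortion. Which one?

[Cu(NO₂)₆]⁴−

[Hf(OH)₆]²−: Each hydroxide is −1; balancing the −2 overall charge requires Hf(IV). Hafnium is a group-4 element; Hf(IV) is therefore d⁰. The d⁰ configuration leaves the e_g set evenly filled (or empty) — no strong Jahn–Teller driving force.
[Cu(NO₂)₆]⁴−: Each nitro (N-bound nitrite) is −1; balancing the −4 overall charge requires Cu(II). Group 11 minus oxidation state 2 gives a d⁹ configuration. The t₂g⁶e_g³ configuration has an unevenly filled e_g set; the Jahn–Teller theorem predicts a tetragonal distortion (typically axial elongation) to lift the degeneracy.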